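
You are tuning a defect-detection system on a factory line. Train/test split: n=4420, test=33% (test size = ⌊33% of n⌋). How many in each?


Test = ⌊4420·33/100⌋ = 1458
Train = 4420 - 1458 = 2962

Train: 2962, Test: 1458


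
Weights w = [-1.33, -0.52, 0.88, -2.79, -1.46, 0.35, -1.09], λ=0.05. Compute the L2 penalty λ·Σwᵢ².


‖w‖₂² = (-1.33)² + (-0.52)² + (0.88)² + (-2.79)² + (-1.46)² + (0.35)² + (-1.09)²
     = 1.7689 + 0.2704 + 0.7744 + 7.7841 + 2.1316 + 0.1225 + 1.1881
     = 14.04
λ·‖w‖₂² = 0.05·14.04 = 0.702

0.702


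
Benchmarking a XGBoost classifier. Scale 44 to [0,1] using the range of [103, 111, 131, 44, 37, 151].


min=37, max=151
(44-37)/(151-37) = 7/114 = 0.0614

0.0614


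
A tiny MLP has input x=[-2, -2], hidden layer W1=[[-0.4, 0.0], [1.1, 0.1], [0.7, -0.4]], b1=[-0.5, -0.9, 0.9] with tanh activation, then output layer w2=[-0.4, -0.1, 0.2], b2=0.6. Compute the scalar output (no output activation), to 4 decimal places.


z1[0] = (-0.4)·(-2) + (0.0)·(-2) - 0.5 = 0.3
z1[1] = (1.1)·(-2) + (0.1)·(-2) - 0.9 = -3.3
z1[2] = (0.7)·(-2) + (-0.4)·(-2) + 0.9 = 0.3
h = tanh(z1) = [0.2913, -0.9973, 0.2913]
output = (-0.4)·(0.2913) + (-0.1)·(-0.9973) + (0.2)·(0.2913) + 0.6 = 0.6415

0.6415


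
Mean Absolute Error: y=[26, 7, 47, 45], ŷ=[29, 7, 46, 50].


Absolute errors: |26-29|=3, |7-7|=0, |47-46|=1, |45-50|=5
Sum = 9
MAE = 9/4 = 9/4

9/4


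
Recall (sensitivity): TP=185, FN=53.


Recall = TP/(TP+FN)
= 185/(185+53)
= 185/238 = 77.73%

77.73%


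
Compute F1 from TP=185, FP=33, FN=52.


Precision = 185/218 = 0.8486
Recall = 185/237 = 0.7806
F1 = 2·P·R/(P+R) = 2·TP/(2·TP+FP+FN) = 370/(370+33+52) = 370/455 = 0.8132

0.8132


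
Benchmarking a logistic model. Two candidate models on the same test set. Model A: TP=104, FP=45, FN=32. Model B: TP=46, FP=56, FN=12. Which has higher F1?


Model A: P=104/149=0.698, R=104/136=0.7647, F1=2PR/(P+R)=2TP/(2TP+FP+FN)=208/285=0.7298
Model B: P=46/102=0.451, R=46/58=0.7931, F1=2PR/(P+R)=2TP/(2TP+FP+FN)=92/160=0.575
0.7298 > 0.575 → Model A

Model A


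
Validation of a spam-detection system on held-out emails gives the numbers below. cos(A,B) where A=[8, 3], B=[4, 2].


A·B = 8·4 + 3·2 = 38
‖A‖ = √73 = 8.544, ‖B‖ = √20 = 4.4721
cos = 38/(√73·√20) = 38/√1460 = 0.9945

0.9945


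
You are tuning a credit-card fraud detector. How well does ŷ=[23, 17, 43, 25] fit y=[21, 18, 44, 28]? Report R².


ȳ = 27.75
SS_res = Σ(y-ŷ)² = 15
SS_tot = Σ(y-ȳ)² = 404.75
R² = 1 - SS_res/SS_tot = 1 - 0.0371 = 0.9629

0.9629


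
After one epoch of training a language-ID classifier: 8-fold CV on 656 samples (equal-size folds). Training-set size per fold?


Fold size = 656/8 = 82
Training per fold = 656 - 82 = 574

574


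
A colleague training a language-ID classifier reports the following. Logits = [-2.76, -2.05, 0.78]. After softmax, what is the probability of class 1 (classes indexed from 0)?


Exponentials: e^-2.76=0.0633, e^-2.05=0.1287, e^0.78=2.1815
Sum = 2.3735
Softmax = [0.0267, 0.0542, 0.9191]
p[1] = 0.1287/2.3735 = 0.0542

0.0542


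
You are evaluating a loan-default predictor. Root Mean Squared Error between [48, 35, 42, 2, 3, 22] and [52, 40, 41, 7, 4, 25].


MSE = 77/6 = 12.8333
RMSE = √(77/6) = 3.5824

3.5824


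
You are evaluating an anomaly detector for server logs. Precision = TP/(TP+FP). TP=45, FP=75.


Precision = TP/(TP+FP)
= 45/(45+75)
= 45/120 = 37.5%

37.5%


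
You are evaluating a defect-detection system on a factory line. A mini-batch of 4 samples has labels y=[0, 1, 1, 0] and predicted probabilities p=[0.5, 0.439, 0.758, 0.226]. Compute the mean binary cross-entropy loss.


L[0] = -ln(1-0.5) = -ln(0.5) = 0.6931
L[1] = -ln(0.439) = 0.8233
L[2] = -ln(0.758) = 0.2771
L[3] = -ln(1-0.226) = -ln(0.774) = 0.2562
mean = (0.6931 + 0.8233 + 0.2771 + 0.2562)/4 = 0.5124

0.5124


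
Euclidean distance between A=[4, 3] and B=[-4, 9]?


d = √((4+ 4)² + (3-9)²)
  = √(64 + 36)
  = √100 = 10.0

10.0


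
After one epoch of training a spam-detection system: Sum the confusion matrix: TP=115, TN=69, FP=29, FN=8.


Total = TP + TN + FP + FN
= 115 + 69 + 29 + 8
= 221
(Predicted positive: 144, predicted negative: 77)

221


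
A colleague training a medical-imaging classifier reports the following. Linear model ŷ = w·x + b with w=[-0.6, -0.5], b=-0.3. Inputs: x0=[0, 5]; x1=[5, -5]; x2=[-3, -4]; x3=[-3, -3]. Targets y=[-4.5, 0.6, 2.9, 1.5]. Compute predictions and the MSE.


ŷ0 = (-0.6)·(0) + (-0.5)·(5) - 0.3 = -2.8
ŷ1 = (-0.6)·(5) + (-0.5)·(-5) - 0.3 = -0.8
ŷ2 = (-0.6)·(-3) + (-0.5)·(-4) - 0.3 = 3.5
ŷ3 = (-0.6)·(-3) + (-0.5)·(-3) - 0.3 = 3.0
errors² = [2.89, 1.96, 0.36, 2.25]
MSE = 7.4600/4 = 1.865

1.865


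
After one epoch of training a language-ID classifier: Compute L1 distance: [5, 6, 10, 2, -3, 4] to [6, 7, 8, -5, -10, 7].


d = |5-6| + |6-7| + |10-8| + |2+ 5| + |-3+ 10| + |4-7|
  = 1 + 1 + 2 + 7 + 7 + 3
  = 21

21


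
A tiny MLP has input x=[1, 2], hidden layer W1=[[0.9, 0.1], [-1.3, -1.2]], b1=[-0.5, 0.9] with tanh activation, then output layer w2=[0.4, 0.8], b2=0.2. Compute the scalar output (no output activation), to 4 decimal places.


z1[0] = (0.9)·(1) + (0.1)·(2) - 0.5 = 0.6
z1[1] = (-1.3)·(1) + (-1.2)·(2) + 0.9 = -2.8
h = tanh(z1) = [0.537, -0.9926]
output = (0.4)·(0.537) + (0.8)·(-0.9926) + 0.2 = -0.3793

-0.3793


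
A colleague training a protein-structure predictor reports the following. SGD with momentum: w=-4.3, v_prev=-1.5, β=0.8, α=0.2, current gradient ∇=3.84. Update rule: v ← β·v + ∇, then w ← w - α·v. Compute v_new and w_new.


v_new = 0.8·-1.5 + 3.84 = -1.2 + 3.84 = 2.64
w_new = -4.3 - 0.2·2.64 = -4.3 - 0.528 = -4.828

v_new=2.64, w_new=-4.828


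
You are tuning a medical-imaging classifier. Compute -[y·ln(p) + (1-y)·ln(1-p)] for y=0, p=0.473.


BCE = -[y·ln(p) + (1-y)·ln(1-p)]
= -0 - 1·ln(1-0.473)
= -ln(0.527) = 0.6406

0.6406


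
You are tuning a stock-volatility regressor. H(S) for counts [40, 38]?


Probabilities: [40/78, 38/78] ≈ [0.5128, 0.4872]
H = -((40/78)·log₂(40/78) + (38/78)·log₂(38/78))
  = 0.9995 bits

0.9995 bits


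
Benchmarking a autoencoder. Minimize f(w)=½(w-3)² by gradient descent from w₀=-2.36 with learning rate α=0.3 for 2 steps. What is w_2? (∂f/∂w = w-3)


step 1: grad = -2.36-3 = -5.36; w = -2.36 - 0.3·(-5.36) = -0.752
step 2: grad = -0.752-3 = -3.752; w = -0.752 - 0.3·(-3.752) = 0.3736

0.3736


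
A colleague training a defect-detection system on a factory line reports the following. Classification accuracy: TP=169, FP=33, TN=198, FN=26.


Accuracy = (TP+TN)/(TP+TN+FP+FN)
= (169+198)/(426)
= 367/426 = 86.15%

86.15%


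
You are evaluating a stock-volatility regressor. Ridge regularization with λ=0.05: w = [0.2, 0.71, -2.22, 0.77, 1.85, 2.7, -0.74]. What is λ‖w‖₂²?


‖w‖₂² = (0.2)² + (0.71)² + (-2.22)² + (0.77)² + (1.85)² + (2.7)² + (-0.74)²
     = 0.04 + 0.5041 + 4.9284 + 0.5929 + 3.4225 + 7.29 + 0.5476
     = 17.3255
λ·‖w‖₂² = 0.05·17.3255 = 0.866275

0.866275


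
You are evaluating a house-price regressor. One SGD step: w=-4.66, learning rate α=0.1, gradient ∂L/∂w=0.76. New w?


w_new = w - α·∇
= -4.66 - 0.1·0.76
= -4.66 - 0.076
= -4.736

-4.736


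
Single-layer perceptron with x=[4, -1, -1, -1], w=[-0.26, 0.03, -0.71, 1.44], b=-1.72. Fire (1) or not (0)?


z = (4)·(-0.26) + (-1)·(0.03) + (-1)·(-0.71) + (-1)·(1.44) - 1.72
  = -3.52
step(z) = 0 (z<0)

0


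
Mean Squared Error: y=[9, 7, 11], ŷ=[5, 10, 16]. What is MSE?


Squared errors: (9-5)²=16, (7-10)²=9, (11-16)²=25
Sum = 50
MSE = 50/3 = 50/3

50/3


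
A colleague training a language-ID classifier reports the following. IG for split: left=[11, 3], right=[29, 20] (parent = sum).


Parent = [40, 23], H_parent = 0.9468
H_left = 0.7496 (n=14), H_right = 0.9755 (n=49)
H_children = (14/63)·0.7496 + (49/63)·0.9755 = 0.9253
IG = 0.9468 - 0.9253 = 0.0215

0.0215


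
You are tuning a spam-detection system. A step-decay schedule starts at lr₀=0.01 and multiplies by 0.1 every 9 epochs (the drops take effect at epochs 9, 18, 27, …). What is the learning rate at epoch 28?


n_drops = ⌊28/9⌋ = 3
lr = 0.01·0.1^3 = 0.01·0.001 = 0.00001

0.00001


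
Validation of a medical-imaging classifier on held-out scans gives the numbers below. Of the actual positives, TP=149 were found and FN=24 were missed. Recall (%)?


Recall = TP/(TP+FN)
= 149/(149+24)
= 149/173 = 86.13%

86.13%


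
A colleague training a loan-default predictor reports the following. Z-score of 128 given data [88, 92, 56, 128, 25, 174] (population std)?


μ = 93.8333, σ = 47.9598
z = (128 - 93.8333)/47.9598 = 0.7124

0.7124


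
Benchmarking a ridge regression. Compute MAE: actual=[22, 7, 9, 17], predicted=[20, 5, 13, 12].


Absolute errors: |22-20|=2, |7-5|=2, |9-13|=4, |17-12|=5
Sum = 13
MAE = 13/4 = 13/4

13/4


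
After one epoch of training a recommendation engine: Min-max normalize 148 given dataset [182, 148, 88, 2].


min=2, max=182
(148-2)/(182-2) = 146/180 = 0.8111

0.8111


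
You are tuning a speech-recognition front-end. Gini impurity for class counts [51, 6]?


Probabilities: [51/57, 6/57] ≈ [0.8947, 0.1053]
Σpᵢ² = (2601 + 36)/57² = 2637/3249
Gini = 1 - Σpᵢ² = 1 - 2637/3249 = 0.1884

0.1884


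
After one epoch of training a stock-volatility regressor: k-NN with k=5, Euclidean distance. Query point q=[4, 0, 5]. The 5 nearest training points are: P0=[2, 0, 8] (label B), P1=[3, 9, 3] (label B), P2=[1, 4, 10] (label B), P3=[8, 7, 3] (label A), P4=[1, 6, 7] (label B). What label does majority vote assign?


d(q,P0) = 3.6056  (label B)
d(q,P1) = 9.2736  (label B)
d(q,P2) = 7.0711  (label B)
d(q,P3) = 8.3066  (label A)
d(q,P4) = 7.0  (label B)
Votes: A=1, B=4
Majority → B

B


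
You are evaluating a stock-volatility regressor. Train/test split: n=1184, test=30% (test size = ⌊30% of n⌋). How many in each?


Test = ⌊1184·30/100⌋ = 355
Train = 1184 - 355 = 829

Train: 829, Test: 355


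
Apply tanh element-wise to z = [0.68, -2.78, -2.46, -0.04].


tanh(0.68) = 0.5915
tanh(-2.78) = -0.9923
tanh(-2.46) = -0.9855
tanh(-0.04) = -0.04
result = [0.5915, -0.9923, -0.9855, -0.04]

[0.5915, -0.9923, -0.9855, -0.04]


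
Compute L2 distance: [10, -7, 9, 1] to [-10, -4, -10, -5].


d = √((10+ 10)² + (-7+ 4)² + (9+ 10)² + (1+ 5)²)
  = √(400 + 9 + 361 + 36)
  = √806 = 28.3901

28.3901


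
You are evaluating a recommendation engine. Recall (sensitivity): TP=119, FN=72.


Recall = TP/(TP+FN)
= 119/(119+72)
= 119/191 = 62.3%

62.3%


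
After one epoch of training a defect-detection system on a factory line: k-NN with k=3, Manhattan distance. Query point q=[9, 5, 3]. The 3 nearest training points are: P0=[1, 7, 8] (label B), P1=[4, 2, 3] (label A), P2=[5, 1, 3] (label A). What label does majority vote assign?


d(q,P0) = 15  (label B)
d(q,P1) = 8  (label A)
d(q,P2) = 8  (label A)
Votes: A=2, B=1
Majority → A

A


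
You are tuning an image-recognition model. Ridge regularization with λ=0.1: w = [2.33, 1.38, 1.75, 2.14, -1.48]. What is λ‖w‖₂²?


‖w‖₂² = (2.33)² + (1.38)² + (1.75)² + (2.14)² + (-1.48)²
     = 5.4289 + 1.9044 + 3.0625 + 4.5796 + 2.1904
     = 17.1658
λ·‖w‖₂² = 0.1·17.1658 = 1.71658

1.71658


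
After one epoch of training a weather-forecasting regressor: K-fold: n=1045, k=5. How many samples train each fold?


Fold size = 1045/5 = 209
Training per fold = 1045 - 209 = 836

836


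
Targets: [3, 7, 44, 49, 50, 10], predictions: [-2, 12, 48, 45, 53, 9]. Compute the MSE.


Squared errors: (3+ 2)²=25, (7-12)²=25, (44-48)²=16, (49-45)²=16, (50-53)²=9, (10-9)²=1
Sum = 92
MSE = 92/6 = 46/3

46/3


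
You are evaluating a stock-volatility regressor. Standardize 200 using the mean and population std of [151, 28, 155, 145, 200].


μ = 135.8, σ = 57.3181
z = (200 - 135.8)/57.3181 = 1.1201

1.1201


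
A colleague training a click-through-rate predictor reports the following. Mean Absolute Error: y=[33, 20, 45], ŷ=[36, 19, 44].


Absolute errors: |33-36|=3, |20-19|=1, |45-44|=1
Sum = 5
MAE = 5/3 = 5/3

5/3


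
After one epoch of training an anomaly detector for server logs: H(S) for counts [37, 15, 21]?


Probabilities: [37/73, 15/73, 21/73] ≈ [0.5068, 0.2055, 0.2877]
H = -((37/73)·log₂(37/73) + (15/73)·log₂(15/73) + (21/73)·log₂(21/73))
  = 1.4831 bits

1.4831 bits


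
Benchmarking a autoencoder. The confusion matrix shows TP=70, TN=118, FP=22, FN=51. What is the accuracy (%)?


Accuracy = (TP+TN)/(TP+TN+FP+FN)
= (70+118)/(261)
= 188/261 = 72.03%

72.03%


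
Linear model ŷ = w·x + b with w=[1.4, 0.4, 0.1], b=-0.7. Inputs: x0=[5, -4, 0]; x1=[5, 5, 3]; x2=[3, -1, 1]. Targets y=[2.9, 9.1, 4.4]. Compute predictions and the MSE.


ŷ0 = (1.4)·(5) + (0.4)·(-4) + (0.1)·(0) - 0.7 = 4.7
ŷ1 = (1.4)·(5) + (0.4)·(5) + (0.1)·(3) - 0.7 = 8.6
ŷ2 = (1.4)·(3) + (0.4)·(-1) + (0.1)·(1) - 0.7 = 3.2
errors² = [3.24, 0.25, 1.44]
MSE = 4.9300/3 = 1.6433

1.6433


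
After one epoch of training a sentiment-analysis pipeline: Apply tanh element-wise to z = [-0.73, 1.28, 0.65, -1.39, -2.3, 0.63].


tanh(-0.73) = -0.6231
tanh(1.28) = 0.8565
tanh(0.65) = 0.5717
tanh(-1.39) = -0.8832
tanh(-2.3) = -0.9801
tanh(0.63) = 0.5581
result = [-0.6231, 0.8565, 0.5717, -0.8832, -0.9801, 0.5581]

[-0.6231, 0.8565, 0.5717, -0.8832, -0.9801, 0.5581]


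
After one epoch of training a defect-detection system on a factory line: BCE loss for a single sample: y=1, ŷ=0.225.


BCE = -[y·ln(p) + (1-y)·ln(1-p)]
= -1·ln(0.225) - 0
= -ln(0.225) = 1.4917

1.4917


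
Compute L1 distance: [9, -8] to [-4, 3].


d = |9+ 4| + |-8-3|
  = 13 + 11
  = 24

24


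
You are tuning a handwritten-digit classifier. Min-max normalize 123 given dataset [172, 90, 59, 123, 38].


min=38, max=172
(123-38)/(172-38) = 85/134 = 0.6343

0.6343


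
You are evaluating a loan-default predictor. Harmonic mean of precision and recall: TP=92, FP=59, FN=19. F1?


Precision = 92/151 = 0.6093
Recall = 92/111 = 0.8288
F1 = 2·P·R/(P+R) = 2·TP/(2·TP+FP+FN) = 184/(184+59+19) = 184/262 = 0.7023

0.7023


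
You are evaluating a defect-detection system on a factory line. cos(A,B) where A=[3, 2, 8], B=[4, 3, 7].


A·B = 3·4 + 2·3 + 8·7 = 74
‖A‖ = √77 = 8.775, ‖B‖ = √74 = 8.6023
cos = 74/(√77·√74) = 74/√5698 = 0.9803

0.9803


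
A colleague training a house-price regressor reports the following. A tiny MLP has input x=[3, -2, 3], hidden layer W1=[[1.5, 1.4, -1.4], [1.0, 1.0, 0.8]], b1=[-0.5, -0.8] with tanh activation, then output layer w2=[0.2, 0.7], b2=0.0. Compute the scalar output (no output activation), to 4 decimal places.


z1[0] = (1.5)·(3) + (1.4)·(-2) + (-1.4)·(3) - 0.5 = -3.0
z1[1] = (1.0)·(3) + (1.0)·(-2) + (0.8)·(3) - 0.8 = 2.6
h = tanh(z1) = [-0.9951, 0.989]
output = (0.2)·(-0.9951) + (0.7)·(0.989) + 0.0 = 0.4933

0.4933


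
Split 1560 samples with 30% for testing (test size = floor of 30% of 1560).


Test = ⌊1560·30/100⌋ = 468
Train = 1560 - 468 = 1092

Train: 1092, Test: 468


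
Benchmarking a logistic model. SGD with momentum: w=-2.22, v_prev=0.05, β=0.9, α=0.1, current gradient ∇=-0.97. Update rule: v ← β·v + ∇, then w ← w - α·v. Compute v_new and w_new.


v_new = 0.9·0.05 - 0.97 = 0.045 - 0.97 = -0.925
w_new = -2.22 - 0.1·-0.925 = -2.22 + 0.0925 = -2.1275

v_new=-0.925, w_new=-2.1275


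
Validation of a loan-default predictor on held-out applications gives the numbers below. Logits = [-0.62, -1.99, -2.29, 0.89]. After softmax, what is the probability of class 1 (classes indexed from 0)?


Exponentials: e^-0.62=0.5379, e^-1.99=0.1367, e^-2.29=0.1013, e^0.89=2.4351
Sum = 3.211
Softmax = [0.1675, 0.0426, 0.0315, 0.7584]
p[1] = 0.1367/3.211 = 0.0426

0.0426


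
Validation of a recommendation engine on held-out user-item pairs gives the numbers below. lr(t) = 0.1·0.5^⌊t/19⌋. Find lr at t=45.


n_drops = ⌊45/19⌋ = 2
lr = 0.1·0.5^2 = 0.1·0.25 = 0.025

0.025


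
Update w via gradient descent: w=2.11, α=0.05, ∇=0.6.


w_new = w - α·∇
= 2.11 - 0.05·0.6
= 2.11 - 0.03
= 2.08

2.08


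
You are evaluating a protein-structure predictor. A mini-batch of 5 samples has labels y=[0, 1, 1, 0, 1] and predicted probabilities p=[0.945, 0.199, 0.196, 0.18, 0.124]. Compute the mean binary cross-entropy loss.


L[0] = -ln(1-0.945) = -ln(0.055) = 2.9004
L[1] = -ln(0.199) = 1.6145
L[2] = -ln(0.196) = 1.6296
L[3] = -ln(1-0.18) = -ln(0.82) = 0.1985
L[4] = -ln(0.124) = 2.0875
mean = (2.9004 + 1.6145 + 1.6296 + 0.1985 + 2.0875)/5 = 1.6861

1.6861


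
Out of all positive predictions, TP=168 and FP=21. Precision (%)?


Precision = TP/(TP+FP)
= 168/(168+21)
= 168/189 = 88.89%

88.89%


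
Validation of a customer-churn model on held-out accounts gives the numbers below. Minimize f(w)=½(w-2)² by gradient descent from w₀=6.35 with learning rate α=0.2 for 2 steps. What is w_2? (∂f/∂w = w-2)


step 1: grad = 6.35-2 = 4.35; w = 6.35 - 0.2·(4.35) = 5.48
step 2: grad = 5.48-2 = 3.48; w = 5.48 - 0.2·(3.48) = 4.784

4.784


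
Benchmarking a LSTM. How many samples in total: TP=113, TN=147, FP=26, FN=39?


Total = TP + TN + FP + FN
= 113 + 147 + 26 + 39
= 325
(Predicted positive: 139, predicted negative: 186)

325


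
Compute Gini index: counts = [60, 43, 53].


Probabilities: [60/156, 43/156, 53/156] ≈ [0.3846, 0.2756, 0.3397]
Σpᵢ² = (3600 + 1849 + 2809)/156² = 8258/24336
Gini = 1 - Σpᵢ² = 1 - 8258/24336 = 0.6607

0.6607


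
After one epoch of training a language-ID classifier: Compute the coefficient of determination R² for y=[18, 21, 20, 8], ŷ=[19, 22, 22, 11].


ȳ = 16.75
SS_res = Σ(y-ŷ)² = 15
SS_tot = Σ(y-ȳ)² = 106.75
R² = 1 - SS_res/SS_tot = 1 - 0.1405 = 0.8595

0.8595


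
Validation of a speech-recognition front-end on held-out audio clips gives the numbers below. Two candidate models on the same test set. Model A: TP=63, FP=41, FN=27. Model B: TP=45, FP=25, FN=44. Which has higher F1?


Model A: P=63/104=0.6058, R=63/90=0.7, F1=2PR/(P+R)=2TP/(2TP+FP+FN)=126/194=0.6495
Model B: P=45/70=0.6429, R=45/89=0.5056, F1=2PR/(P+R)=2TP/(2TP+FP+FN)=90/159=0.566
0.6495 > 0.566 → Model A

Model A


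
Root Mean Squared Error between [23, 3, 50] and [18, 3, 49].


MSE = 26/3 = 8.6667
RMSE = √(26/3) = 2.9439

2.9439


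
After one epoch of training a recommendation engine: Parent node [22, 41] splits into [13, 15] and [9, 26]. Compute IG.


Parent = [22, 41], H_parent = 0.9334
H_left = 0.9963 (n=28), H_right = 0.8224 (n=35)
H_children = (28/63)·0.9963 + (35/63)·0.8224 = 0.8997
IG = 0.9334 - 0.8997 = 0.0337

0.0337


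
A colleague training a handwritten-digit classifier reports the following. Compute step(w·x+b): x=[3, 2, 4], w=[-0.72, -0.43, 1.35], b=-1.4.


z = (3)·(-0.72) + (2)·(-0.43) + (4)·(1.35) - 1.4
  = 0.98
step(z) = 1 (z≥0)

1


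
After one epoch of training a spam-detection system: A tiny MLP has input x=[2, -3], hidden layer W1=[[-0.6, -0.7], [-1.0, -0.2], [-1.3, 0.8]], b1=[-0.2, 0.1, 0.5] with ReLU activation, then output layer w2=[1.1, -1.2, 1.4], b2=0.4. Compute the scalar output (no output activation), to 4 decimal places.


z1[0] = (-0.6)·(2) + (-0.7)·(-3) - 0.2 = 0.7
z1[1] = (-1.0)·(2) + (-0.2)·(-3) + 0.1 = -1.3
z1[2] = (-1.3)·(2) + (0.8)·(-3) + 0.5 = -4.5
h = ReLU(z1) = [0.7, 0.0, 0.0]
output = (1.1)·(0.7) + (-1.2)·(0.0) + (1.4)·(0.0) + 0.4 = 1.17

1.17


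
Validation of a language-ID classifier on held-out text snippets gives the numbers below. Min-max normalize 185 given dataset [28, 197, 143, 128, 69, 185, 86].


min=28, max=197
(185-28)/(197-28) = 157/169 = 0.929

0.929


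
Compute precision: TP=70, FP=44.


Precision = TP/(TP+FP)
= 70/(70+44)
= 70/114 = 61.4%

61.4%


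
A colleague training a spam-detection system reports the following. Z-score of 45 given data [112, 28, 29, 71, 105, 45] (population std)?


μ = 65, σ = 33.9362
z = (45 - 65)/33.9362 = -0.5893

-0.5893


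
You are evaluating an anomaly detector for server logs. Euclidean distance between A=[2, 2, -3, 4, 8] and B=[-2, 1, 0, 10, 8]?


d = √((2+ 2)² + (2-1)² + (-3-0)² + (4-10)² + (8-8)²)
  = √(16 + 1 + 9 + 36 + 0)
  = √62 = 7.874

7.874


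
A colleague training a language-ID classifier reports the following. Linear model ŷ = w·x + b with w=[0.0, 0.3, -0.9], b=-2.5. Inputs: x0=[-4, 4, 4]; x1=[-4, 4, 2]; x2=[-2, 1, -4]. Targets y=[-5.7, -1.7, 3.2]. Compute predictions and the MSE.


ŷ0 = (0.0)·(-4) + (0.3)·(4) + (-0.9)·(4) - 2.5 = -4.9
ŷ1 = (0.0)·(-4) + (0.3)·(4) + (-0.9)·(2) - 2.5 = -3.1
ŷ2 = (0.0)·(-2) + (0.3)·(1) + (-0.9)·(-4) - 2.5 = 1.4
errors² = [0.64, 1.96, 3.24]
MSE = 5.8400/3 = 1.9467

1.9467


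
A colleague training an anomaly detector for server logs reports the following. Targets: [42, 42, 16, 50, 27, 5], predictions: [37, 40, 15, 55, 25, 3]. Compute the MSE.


Squared errors: (42-37)²=25, (42-40)²=4, (16-15)²=1, (50-55)²=25, (27-25)²=4, (5-3)²=4
Sum = 63
MSE = 63/6 = 21/2

21/2


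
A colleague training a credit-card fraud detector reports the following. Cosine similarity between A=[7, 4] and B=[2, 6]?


A·B = 7·2 + 4·6 = 38
‖A‖ = √65 = 8.0623, ‖B‖ = √40 = 6.3246
cos = 38/(√65·√40) = 38/√2600 = 0.7452

0.7452


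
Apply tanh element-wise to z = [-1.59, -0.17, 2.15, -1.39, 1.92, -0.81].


tanh(-1.59) = -0.9201
tanh(-0.17) = -0.1684
tanh(2.15) = 0.9732
tanh(-1.39) = -0.8832
tanh(1.92) = 0.9579
tanh(-0.81) = -0.6696
result = [-0.9201, -0.1684, 0.9732, -0.8832, 0.9579, -0.6696]

[-0.9201, -0.1684, 0.9732, -0.8832, 0.9579, -0.6696]


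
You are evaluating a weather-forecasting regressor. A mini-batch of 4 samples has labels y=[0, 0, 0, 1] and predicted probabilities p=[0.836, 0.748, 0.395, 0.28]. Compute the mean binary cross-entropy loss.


L[0] = -ln(1-0.836) = -ln(0.164) = 1.8079
L[1] = -ln(1-0.748) = -ln(0.252) = 1.3783
L[2] = -ln(1-0.395) = -ln(0.605) = 0.5025
L[3] = -ln(0.28) = 1.273
mean = (1.8079 + 1.3783 + 0.5025 + 1.273)/4 = 1.2404

1.2404


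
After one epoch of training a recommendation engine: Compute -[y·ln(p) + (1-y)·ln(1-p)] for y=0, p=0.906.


BCE = -[y·ln(p) + (1-y)·ln(1-p)]
= -0 - 1·ln(1-0.906)
= -ln(0.094) = 2.3645

2.3645


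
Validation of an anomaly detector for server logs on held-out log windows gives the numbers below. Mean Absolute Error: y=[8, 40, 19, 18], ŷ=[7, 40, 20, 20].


Absolute errors: |8-7|=1, |40-40|=0, |19-20|=1, |18-20|=2
Sum = 4
MAE = 4/4 = 1

1


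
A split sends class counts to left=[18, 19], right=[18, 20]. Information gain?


Parent = [36, 39], H_parent = 0.9988
H_left = 0.9995 (n=37), H_right = 0.998 (n=38)
H_children = (37/75)·0.9995 + (38/75)·0.998 = 0.9987
IG = 0.9988 - 0.9987 = 0.0001

0.0001


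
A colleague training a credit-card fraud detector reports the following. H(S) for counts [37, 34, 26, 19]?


Probabilities: [37/116, 34/116, 26/116, 19/116] ≈ [0.319, 0.2931, 0.2241, 0.1638]
H = -((37/116)·log₂(37/116) + (34/116)·log₂(34/116) + (26/116)·log₂(26/116) + (19/116)·log₂(19/116))
  = 1.9559 bits

1.9559 bits


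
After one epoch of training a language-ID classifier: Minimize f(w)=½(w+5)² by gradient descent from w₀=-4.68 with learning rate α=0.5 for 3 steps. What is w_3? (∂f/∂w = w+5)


step 1: grad = -4.68+5 = 0.32; w = -4.68 - 0.5·(0.32) = -4.84
step 2: grad = -4.84+5 = 0.16; w = -4.84 - 0.5·(0.16) = -4.92
step 3: grad = -4.92+5 = 0.08; w = -4.92 - 0.5·(0.08) = -4.96

-4.96


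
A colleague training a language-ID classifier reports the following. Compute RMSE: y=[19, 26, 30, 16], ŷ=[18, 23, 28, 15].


MSE = 15/4 = 3.75
RMSE = √(15/4) = 1.9365

1.9365


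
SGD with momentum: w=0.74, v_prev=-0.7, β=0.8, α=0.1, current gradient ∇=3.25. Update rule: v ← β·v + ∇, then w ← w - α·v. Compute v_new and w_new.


v_new = 0.8·-0.7 + 3.25 = -0.56 + 3.25 = 2.69
w_new = 0.74 - 0.1·2.69 = 0.74 - 0.269 = 0.471

v_new=2.69, w_new=0.471


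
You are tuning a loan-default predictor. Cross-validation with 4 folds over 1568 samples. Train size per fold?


Fold size = 1568/4 = 392
Training per fold = 1568 - 392 = 1176

1176


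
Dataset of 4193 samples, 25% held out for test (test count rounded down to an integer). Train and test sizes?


Test = ⌊4193·25/100⌋ = 1048
Train = 4193 - 1048 = 3145

Train: 3145, Test: 1048


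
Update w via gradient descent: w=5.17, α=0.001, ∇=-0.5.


w_new = w - α·∇
= 5.17 - 0.001·-0.5
= 5.17 + 0.0005
= 5.1705

5.1705


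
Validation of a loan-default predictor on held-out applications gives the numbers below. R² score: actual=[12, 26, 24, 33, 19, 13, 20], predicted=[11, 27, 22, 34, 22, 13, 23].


ȳ = 21
SS_res = Σ(y-ŷ)² = 25
SS_tot = Σ(y-ȳ)² = 328
R² = 1 - SS_res/SS_tot = 1 - 0.0762 = 0.9238

0.9238


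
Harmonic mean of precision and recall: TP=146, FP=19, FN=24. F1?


Precision = 146/165 = 0.8848
Recall = 146/170 = 0.8588
F1 = 2·P·R/(P+R) = 2·TP/(2·TP+FP+FN) = 292/(292+19+24) = 292/335 = 0.8716

0.8716


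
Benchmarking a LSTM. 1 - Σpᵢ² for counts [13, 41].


Probabilities: [13/54, 41/54] ≈ [0.2407, 0.7593]
Σpᵢ² = (169 + 1681)/54² = 1850/2916
Gini = 1 - Σpᵢ² = 1 - 1850/2916 = 0.3656

0.3656


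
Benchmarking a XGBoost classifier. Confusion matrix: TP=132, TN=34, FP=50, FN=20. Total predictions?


Total = TP + TN + FP + FN
= 132 + 34 + 50 + 20
= 236
(Predicted positive: 182, predicted negative: 54)

236


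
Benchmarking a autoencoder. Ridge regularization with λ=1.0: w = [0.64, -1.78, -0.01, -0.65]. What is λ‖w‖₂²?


‖w‖₂² = (0.64)² + (-1.78)² + (-0.01)² + (-0.65)²
     = 0.4096 + 3.1684 + 0.0001 + 0.4225
     = 4.0006
λ·‖w‖₂² = 1.0·4.0006 = 4.0006

4.0006


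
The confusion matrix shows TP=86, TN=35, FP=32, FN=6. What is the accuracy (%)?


Accuracy = (TP+TN)/(TP+TN+FP+FN)
= (86+35)/(159)
= 121/159 = 76.1%

76.1%


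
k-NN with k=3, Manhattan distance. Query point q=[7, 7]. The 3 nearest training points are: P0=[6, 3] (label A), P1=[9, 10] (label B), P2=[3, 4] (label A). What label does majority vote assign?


d(q,P0) = 5  (label A)
d(q,P1) = 5  (label B)
d(q,P2) = 7  (label A)
Votes: A=2, B=1
Majority → A

A


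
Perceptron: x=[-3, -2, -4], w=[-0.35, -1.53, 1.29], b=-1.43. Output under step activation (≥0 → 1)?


z = (-3)·(-0.35) + (-2)·(-1.53) + (-4)·(1.29) - 1.43
  = -2.48
step(z) = 0 (z<0)

0


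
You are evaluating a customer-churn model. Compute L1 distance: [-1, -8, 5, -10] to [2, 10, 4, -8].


d = |-1-2| + |-8-10| + |5-4| + |-10+ 8|
  = 3 + 18 + 1 + 2
  = 24

24


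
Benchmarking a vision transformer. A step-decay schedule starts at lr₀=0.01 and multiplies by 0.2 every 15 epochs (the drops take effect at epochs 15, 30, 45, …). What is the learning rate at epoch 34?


n_drops = ⌊34/15⌋ = 2
lr = 0.01·0.2^2 = 0.01·0.04 = 0.0004

0.0004


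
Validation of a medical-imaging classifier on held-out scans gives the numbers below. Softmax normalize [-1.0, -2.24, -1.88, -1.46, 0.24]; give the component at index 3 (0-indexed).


Exponentials: e^-1.0=0.3679, e^-2.24=0.1065, e^-1.88=0.1526, e^-1.46=0.2322, e^0.24=1.2712
Sum = 2.1304
Softmax = [0.1727, 0.05, 0.0716, 0.109, 0.5967]
p[3] = 0.2322/2.1304 = 0.109

0.109


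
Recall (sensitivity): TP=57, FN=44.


Recall = TP/(TP+FN)
= 57/(57+44)
= 57/101 = 56.44%

56.44%


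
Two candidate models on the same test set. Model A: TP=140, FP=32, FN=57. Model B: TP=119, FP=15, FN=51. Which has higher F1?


Model A: P=140/172=0.814, R=140/197=0.7107, F1=2PR/(P+R)=2TP/(2TP+FP+FN)=280/369=0.7588
Model B: P=119/134=0.8881, R=119/170=0.7, F1=2PR/(P+R)=2TP/(2TP+FP+FN)=238/304=0.7829
0.7588 < 0.7829 → Model B

Model B


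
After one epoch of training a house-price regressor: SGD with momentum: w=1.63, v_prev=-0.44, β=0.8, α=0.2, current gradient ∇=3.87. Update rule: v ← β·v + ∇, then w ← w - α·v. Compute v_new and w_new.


v_new = 0.8·-0.44 + 3.87 = -0.352 + 3.87 = 3.518
w_new = 1.63 - 0.2·3.518 = 1.63 - 0.7036 = 0.9264

v_new=3.518, w_new=0.9264


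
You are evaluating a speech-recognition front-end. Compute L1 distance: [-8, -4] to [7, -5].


d = |-8-7| + |-4+ 5|
  = 15 + 1
  = 16

16


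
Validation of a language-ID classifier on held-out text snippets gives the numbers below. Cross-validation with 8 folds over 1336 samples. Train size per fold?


Fold size = 1336/8 = 167
Training per fold = 1336 - 167 = 1169

1169


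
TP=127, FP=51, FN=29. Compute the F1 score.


Precision = 127/178 = 0.7135
Recall = 127/156 = 0.8141
F1 = 2·P·R/(P+R) = 2·TP/(2·TP+FP+FN) = 254/(254+51+29) = 254/334 = 0.7605

0.7605


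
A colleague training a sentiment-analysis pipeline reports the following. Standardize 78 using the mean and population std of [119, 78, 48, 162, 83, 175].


μ = 110.8333, σ = 45.8309
z = (78 - 110.8333)/45.8309 = -0.7164

-0.7164


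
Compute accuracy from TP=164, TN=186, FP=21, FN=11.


Accuracy = (TP+TN)/(TP+TN+FP+FN)
= (164+186)/(382)
= 350/382 = 91.62%

91.62%


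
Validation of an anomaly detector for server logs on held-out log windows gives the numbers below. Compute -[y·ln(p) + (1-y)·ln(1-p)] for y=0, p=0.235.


BCE = -[y·ln(p) + (1-y)·ln(1-p)]
= -0 - 1·ln(1-0.235)
= -ln(0.765) = 0.2679

0.2679


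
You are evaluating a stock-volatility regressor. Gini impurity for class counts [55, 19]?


Probabilities: [55/74, 19/74] ≈ [0.7432, 0.2568]
Σpᵢ² = (3025 + 361)/74² = 3386/5476
Gini = 1 - Σpᵢ² = 1 - 3386/5476 = 0.3817

0.3817


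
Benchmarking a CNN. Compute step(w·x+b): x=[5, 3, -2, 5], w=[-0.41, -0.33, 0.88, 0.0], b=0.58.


z = (5)·(-0.41) + (3)·(-0.33) + (-2)·(0.88) + (5)·(0.0) + 0.58
  = -4.22
step(z) = 0 (z<0)

0


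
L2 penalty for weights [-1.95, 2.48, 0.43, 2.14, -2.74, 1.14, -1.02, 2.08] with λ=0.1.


‖w‖₂² = (-1.95)² + (2.48)² + (0.43)² + (2.14)² + (-2.74)² + (1.14)² + (-1.02)² + (2.08)²
     = 3.8025 + 6.1504 + 0.1849 + 4.5796 + 7.5076 + 1.2996 + 1.0404 + 4.3264
     = 28.8914
λ·‖w‖₂² = 0.1·28.8914 = 2.88914

2.88914


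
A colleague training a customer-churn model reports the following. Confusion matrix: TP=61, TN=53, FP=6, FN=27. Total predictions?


Total = TP + TN + FP + FN
= 61 + 53 + 6 + 27
= 147
(Predicted positive: 67, predicted negative: 80)

147


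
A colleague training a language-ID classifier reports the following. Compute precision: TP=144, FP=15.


Precision = TP/(TP+FP)
= 144/(144+15)
= 144/159 = 90.57%

90.57%


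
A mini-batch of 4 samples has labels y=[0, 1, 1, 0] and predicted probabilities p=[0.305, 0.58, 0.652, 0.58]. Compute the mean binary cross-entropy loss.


L[0] = -ln(1-0.305) = -ln(0.695) = 0.3638
L[1] = -ln(0.58) = 0.5447
L[2] = -ln(0.652) = 0.4277
L[3] = -ln(1-0.58) = -ln(0.42) = 0.8675
mean = (0.3638 + 0.5447 + 0.4277 + 0.8675)/4 = 0.5509

0.5509


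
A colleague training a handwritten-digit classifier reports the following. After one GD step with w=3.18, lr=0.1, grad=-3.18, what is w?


w_new = w - α·∇
= 3.18 - 0.1·-3.18
= 3.18 + 0.318
= 3.498

3.498


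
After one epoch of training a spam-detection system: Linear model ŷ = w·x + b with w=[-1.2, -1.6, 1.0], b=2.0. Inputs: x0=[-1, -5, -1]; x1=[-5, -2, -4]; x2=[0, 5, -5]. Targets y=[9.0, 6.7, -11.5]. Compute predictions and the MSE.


ŷ0 = (-1.2)·(-1) + (-1.6)·(-5) + (1.0)·(-1) + 2.0 = 10.2
ŷ1 = (-1.2)·(-5) + (-1.6)·(-2) + (1.0)·(-4) + 2.0 = 7.2
ŷ2 = (-1.2)·(0) + (-1.6)·(5) + (1.0)·(-5) + 2.0 = -11.0
errors² = [1.44, 0.25, 0.25]
MSE = 1.9400/3 = 0.6467

0.6467


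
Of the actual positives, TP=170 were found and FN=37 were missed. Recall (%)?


Recall = TP/(TP+FN)
= 170/(170+37)
= 170/207 = 82.13%

82.13%


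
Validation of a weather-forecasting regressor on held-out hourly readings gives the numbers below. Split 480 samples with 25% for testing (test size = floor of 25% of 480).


Test = ⌊480·25/100⌋ = 120
Train = 480 - 120 = 360

Train: 360, Test: 120


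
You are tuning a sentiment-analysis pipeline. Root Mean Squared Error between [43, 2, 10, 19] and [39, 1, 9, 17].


MSE = 22/4 = 5.5
RMSE = √(22/4) = 2.3452

2.3452


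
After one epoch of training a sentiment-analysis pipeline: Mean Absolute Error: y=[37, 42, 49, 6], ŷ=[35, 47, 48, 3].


Absolute errors: |37-35|=2, |42-47|=5, |49-48|=1, |6-3|=3
Sum = 11
MAE = 11/4 = 11/4

11/4


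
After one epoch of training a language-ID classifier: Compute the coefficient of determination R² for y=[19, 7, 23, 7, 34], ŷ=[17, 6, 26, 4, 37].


ȳ = 18
SS_res = Σ(y-ŷ)² = 32
SS_tot = Σ(y-ȳ)² = 524
R² = 1 - SS_res/SS_tot = 1 - 0.0611 = 0.9389

0.9389


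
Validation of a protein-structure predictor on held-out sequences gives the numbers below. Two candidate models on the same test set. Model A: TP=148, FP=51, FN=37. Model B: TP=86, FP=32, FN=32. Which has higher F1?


Model A: P=148/199=0.7437, R=148/185=0.8, F1=2PR/(P+R)=2TP/(2TP+FP+FN)=296/384=0.7708
Model B: P=86/118=0.7288, R=86/118=0.7288, F1=2PR/(P+R)=2TP/(2TP+FP+FN)=172/236=0.7288
0.7708 > 0.7288 → Model A

Model A


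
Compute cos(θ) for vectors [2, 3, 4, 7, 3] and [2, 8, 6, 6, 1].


A·B = 2·2 + 3·8 + 4·6 + 7·6 + 3·1 = 97
‖A‖ = √87 = 9.3274, ‖B‖ = √141 = 11.8743
cos = 97/(√87·√141) = 97/√12267 = 0.8758

0.8758


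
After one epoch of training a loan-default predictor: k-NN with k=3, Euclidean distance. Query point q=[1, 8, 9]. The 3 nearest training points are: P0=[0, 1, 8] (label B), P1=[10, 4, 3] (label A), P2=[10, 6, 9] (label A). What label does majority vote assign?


d(q,P0) = 7.1414  (label B)
d(q,P1) = 11.5326  (label A)
d(q,P2) = 9.2195  (label A)
Votes: A=2, B=1
Majority → A

A


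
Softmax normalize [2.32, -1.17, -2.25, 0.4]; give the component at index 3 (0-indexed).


Exponentials: e^2.32=10.1757, e^-1.17=0.3104, e^-2.25=0.1054, e^0.4=1.4918
Sum = 12.0833
Softmax = [0.8421, 0.0257, 0.0087, 0.1235]
p[3] = 1.4918/12.0833 = 0.1235

0.1235


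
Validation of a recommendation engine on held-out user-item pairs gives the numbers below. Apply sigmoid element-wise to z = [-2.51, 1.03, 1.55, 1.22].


σ(-2.51) = 1/(1+e^2.51) = 0.0752
σ(1.03) = 1/(1+e^-1.03) = 0.7369
σ(1.55) = 1/(1+e^-1.55) = 0.8249
σ(1.22) = 1/(1+e^-1.22) = 0.7721
result = [0.0752, 0.7369, 0.8249, 0.7721]

[0.0752, 0.7369, 0.8249, 0.7721]


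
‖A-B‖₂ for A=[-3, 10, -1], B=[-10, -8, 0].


d = √((-3+ 10)² + (10+ 8)² + (-1-0)²)
  = √(49 + 324 + 1)
  = √374 = 19.3391

19.3391


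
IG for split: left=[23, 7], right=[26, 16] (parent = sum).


Parent = [49, 23], H_parent = 0.9038
H_left = 0.7838 (n=30), H_right = 0.9587 (n=42)
H_children = (30/72)·0.7838 + (42/72)·0.9587 = 0.8858
IG = 0.9038 - 0.8858 = 0.018

0.018


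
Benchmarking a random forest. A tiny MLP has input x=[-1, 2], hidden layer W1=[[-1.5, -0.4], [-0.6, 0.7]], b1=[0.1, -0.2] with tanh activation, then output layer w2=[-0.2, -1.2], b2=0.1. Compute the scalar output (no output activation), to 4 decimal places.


z1[0] = (-1.5)·(-1) + (-0.4)·(2) + 0.1 = 0.8
z1[1] = (-0.6)·(-1) + (0.7)·(2) - 0.2 = 1.8
h = tanh(z1) = [0.664, 0.9468]
output = (-0.2)·(0.664) + (-1.2)·(0.9468) + 0.1 = -1.169

-1.169


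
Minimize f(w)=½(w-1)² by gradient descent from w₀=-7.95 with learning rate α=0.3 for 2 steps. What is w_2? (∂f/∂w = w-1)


step 1: grad = -7.95-1 = -8.95; w = -7.95 - 0.3·(-8.95) = -5.265
step 2: grad = -5.265-1 = -6.265; w = -5.265 - 0.3·(-6.265) = -3.3855

-3.3855


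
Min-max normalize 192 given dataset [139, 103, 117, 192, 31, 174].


min=31, max=192
(192-31)/(192-31) = 161/161 = 1.0

1.0


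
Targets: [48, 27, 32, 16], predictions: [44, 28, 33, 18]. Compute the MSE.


Squared errors: (48-44)²=16, (27-28)²=1, (32-33)²=1, (16-18)²=4
Sum = 22
MSE = 22/4 = 11/2

11/2


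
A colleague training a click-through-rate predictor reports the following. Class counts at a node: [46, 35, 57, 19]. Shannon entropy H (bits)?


Probabilities: [46/157, 35/157, 57/157, 19/157] ≈ [0.293, 0.2229, 0.3631, 0.121]
H = -((46/157)·log₂(46/157) + (35/157)·log₂(35/157) + (57/157)·log₂(57/157) + (19/157)·log₂(19/157))
  = 1.901 bits

1.901 bits


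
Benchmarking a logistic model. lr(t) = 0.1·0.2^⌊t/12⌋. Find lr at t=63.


n_drops = ⌊63/12⌋ = 5
lr = 0.1·0.2^5 = 0.1·0.00032 = 0.000032

0.000032


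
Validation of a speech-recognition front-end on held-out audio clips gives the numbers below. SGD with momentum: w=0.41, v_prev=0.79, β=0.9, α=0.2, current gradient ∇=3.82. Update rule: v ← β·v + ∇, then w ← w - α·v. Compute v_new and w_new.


v_new = 0.9·0.79 + 3.82 = 0.711 + 3.82 = 4.531
w_new = 0.41 - 0.2·4.531 = 0.41 - 0.9062 = -0.4962

v_new=4.531, w_new=-0.4962


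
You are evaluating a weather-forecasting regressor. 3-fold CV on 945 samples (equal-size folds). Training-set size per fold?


Fold size = 945/3 = 315
Training per fold = 945 - 315 = 630

630


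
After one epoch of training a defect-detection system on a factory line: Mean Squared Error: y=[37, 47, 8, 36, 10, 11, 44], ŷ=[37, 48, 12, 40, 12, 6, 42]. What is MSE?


Squared errors: (37-37)²=0, (47-48)²=1, (8-12)²=16, (36-40)²=16, (10-12)²=4, (11-6)²=25, (44-42)²=4
Sum = 66
MSE = 66/7 = 66/7

66/7


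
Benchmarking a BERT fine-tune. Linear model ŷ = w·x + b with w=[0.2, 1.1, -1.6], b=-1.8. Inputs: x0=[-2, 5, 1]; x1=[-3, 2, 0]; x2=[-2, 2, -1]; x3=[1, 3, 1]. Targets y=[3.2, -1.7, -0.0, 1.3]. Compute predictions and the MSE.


ŷ0 = (0.2)·(-2) + (1.1)·(5) + (-1.6)·(1) - 1.8 = 1.7
ŷ1 = (0.2)·(-3) + (1.1)·(2) + (-1.6)·(0) - 1.8 = -0.2
ŷ2 = (0.2)·(-2) + (1.1)·(2) + (-1.6)·(-1) - 1.8 = 1.6
ŷ3 = (0.2)·(1) + (1.1)·(3) + (-1.6)·(1) - 1.8 = 0.1
errors² = [2.25, 2.25, 2.56, 1.44]
MSE = 8.5000/4 = 2.125

2.125


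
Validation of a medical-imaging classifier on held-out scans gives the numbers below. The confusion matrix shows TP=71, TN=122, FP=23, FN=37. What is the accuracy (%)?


Accuracy = (TP+TN)/(TP+TN+FP+FN)
= (71+122)/(253)
= 193/253 = 76.28%

76.28%


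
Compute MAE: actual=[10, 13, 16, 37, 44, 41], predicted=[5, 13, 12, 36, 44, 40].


Absolute errors: |10-5|=5, |13-13|=0, |16-12|=4, |37-36|=1, |44-44|=0, |41-40|=1
Sum = 11
MAE = 11/6 = 11/6

11/6


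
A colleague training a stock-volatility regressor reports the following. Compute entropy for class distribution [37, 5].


Probabilities: [37/42, 5/42] ≈ [0.881, 0.119]
H = -((37/42)·log₂(37/42) + (5/42)·log₂(5/42))
  = 0.5266 bits

0.5266 bits


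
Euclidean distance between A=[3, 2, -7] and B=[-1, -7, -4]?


d = √((3+ 1)² + (2+ 7)² + (-7+ 4)²)
  = √(16 + 81 + 9)
  = √106 = 10.2956

10.2956


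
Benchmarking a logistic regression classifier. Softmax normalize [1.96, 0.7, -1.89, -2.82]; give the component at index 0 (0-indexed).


Exponentials: e^1.96=7.0993, e^0.7=2.0138, e^-1.89=0.1511, e^-2.82=0.0596
Sum = 9.3238
Softmax = [0.7614, 0.216, 0.0162, 0.0064]
p[0] = 7.0993/9.3238 = 0.7614

0.7614


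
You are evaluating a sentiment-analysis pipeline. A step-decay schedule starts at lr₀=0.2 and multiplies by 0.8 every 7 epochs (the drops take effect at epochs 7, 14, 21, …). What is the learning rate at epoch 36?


n_drops = ⌊36/7⌋ = 5
lr = 0.2·0.8^5 = 0.2·0.32768 = 0.065536

0.065536


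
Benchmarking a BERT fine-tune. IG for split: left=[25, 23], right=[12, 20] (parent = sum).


Parent = [37, 43], H_parent = 0.9959
H_left = 0.9987 (n=48), H_right = 0.9544 (n=32)
H_children = (48/80)·0.9987 + (32/80)·0.9544 = 0.981
IG = 0.9959 - 0.981 = 0.0149

0.0149
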